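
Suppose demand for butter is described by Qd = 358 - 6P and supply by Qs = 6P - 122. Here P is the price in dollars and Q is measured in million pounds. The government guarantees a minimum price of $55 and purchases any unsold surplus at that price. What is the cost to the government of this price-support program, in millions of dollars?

In a free market, 358 - 6P = 6P - 122 gives the equilibrium P* = 40, Q* = 118.
The floor of 55 is above the equilibrium price 40, so it binds.
At P = 55: Qd = 358 - 6·55 = 28 and Qs = 6·55 - 122 = 208.
Surplus = Qs - Qd = 180.
Government expenditure = surplus × support price = 180 × 55 = 9900.

9900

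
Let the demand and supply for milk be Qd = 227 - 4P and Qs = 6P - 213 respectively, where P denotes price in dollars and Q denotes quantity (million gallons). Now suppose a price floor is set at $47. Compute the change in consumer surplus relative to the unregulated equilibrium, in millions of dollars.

-135

Setting quantity demanded equal to quantity supplied, 227 - 4P = 6P - 213, gives P* = 44 and Q* = 51.
Because the floor (47) lies above the market-clearing price, it is binding.
At P = 47: Qd = 227 - 4·47 = 39 and Qs = 6·47 - 213 = 69.
Consumer surplus without the control is ½ · (56.75 - 44) · 51 = 325.125.
With the floor, consumers buy 39 units at 47, so CS = ½ · (56.75 - 47) · 39 = 190.125.
Change in consumer surplus = 190.125 - 325.125 = -135.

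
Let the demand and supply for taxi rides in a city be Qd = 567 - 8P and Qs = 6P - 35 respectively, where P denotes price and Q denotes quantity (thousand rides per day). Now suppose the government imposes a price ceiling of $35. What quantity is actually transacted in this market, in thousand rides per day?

175

In a free market, 567 - 8P = 6P - 35 gives the equilibrium P* = 43, Q* = 223.
Because the ceiling (35) lies below the market-clearing price, it is binding.
At P = 35: Qd = 567 - 8·35 = 287 and Qs = 6·35 - 35 = 175.
The quantity actually transacted is the short side, supply: 175.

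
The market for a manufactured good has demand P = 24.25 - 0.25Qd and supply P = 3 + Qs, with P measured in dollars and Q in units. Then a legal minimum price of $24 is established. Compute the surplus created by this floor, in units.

20

Rearranging demand gives Qd = 97 - 4P; rearranging supply gives Qs = P - 3. Equilibrium: 97 - 4P = P - 3, so 100 = 5P and P* = 20, Q* = 17.
Because the floor (24) lies above the market-clearing price, it is binding.
At P = 24: Qd = 97 - 4·24 = 1 and Qs = 24 - 3 = 21.
Surplus = Qs - Qd = 21 - 1 = 20.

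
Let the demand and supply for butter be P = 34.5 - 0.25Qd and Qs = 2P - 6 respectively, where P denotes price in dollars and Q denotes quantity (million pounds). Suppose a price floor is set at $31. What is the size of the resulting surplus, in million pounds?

42

Rearranging demand gives Qd = 138 - 4P. Equilibrium: 138 - 4P = 2P - 6, so 144 = 6P and P* = 24, Q* = 42.
Since 31 > 24, the floor is binding.
At P = 31: Qd = 138 - 4·31 = 14 and Qs = 2·31 - 6 = 56.
Surplus = Qs - Qd = 56 - 14 = 42.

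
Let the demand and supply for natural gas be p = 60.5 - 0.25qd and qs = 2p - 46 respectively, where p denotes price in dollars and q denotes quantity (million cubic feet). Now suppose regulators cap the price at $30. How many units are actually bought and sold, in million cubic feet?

14

Rearranging demand gives qd = 242 - 4p. Equilibrium: 242 - 4p = 2p - 46, so 288 = 6p and p* = 48, q* = 50.
Since 30 < 48, the ceiling is binding.
At p = 30: qd = 242 - 4·30 = 122 and qs = 2·30 - 46 = 14.
The quantity actually transacted is the short side, supply: 14.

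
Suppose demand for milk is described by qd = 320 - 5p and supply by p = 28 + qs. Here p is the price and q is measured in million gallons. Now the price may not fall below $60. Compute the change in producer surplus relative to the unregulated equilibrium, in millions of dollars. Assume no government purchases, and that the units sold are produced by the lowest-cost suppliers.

-10

Rearranging supply gives qs = p - 28. Setting quantity demanded equal to quantity supplied, 320 - 5p = p - 28, gives p* = 58 and q* = 30.
The floor of 60 is above the equilibrium price 58, so it binds.
At p = 60: qd = 320 - 5·60 = 20 and qs = 60 - 28 = 32.
Producer surplus without the control is ½ · (58 - 28) · 30 = 450.
With the floor, 20 units are sold at 60. The supply price at q = 20 is 48, so PS = ½ · [(60 - 28) + (60 - 48)] · 20 = 440.
Change in producer surplus = 440 - 450 = -10.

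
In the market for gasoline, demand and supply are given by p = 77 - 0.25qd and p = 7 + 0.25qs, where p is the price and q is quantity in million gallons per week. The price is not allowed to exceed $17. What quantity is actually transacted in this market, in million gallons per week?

40

Rearranging demand gives qd = 308 - 4p; rearranging supply gives qs = 4p - 28. Setting quantity demanded equal to quantity supplied, 308 - 4p = 4p - 28, gives p* = 42 and q* = 140.
Since 17 < 42, the ceiling is binding.
At p = 17: qd = 308 - 4·17 = 240 and qs = 4·17 - 28 = 40.
The quantity actually transacted is the short side, supply: 40.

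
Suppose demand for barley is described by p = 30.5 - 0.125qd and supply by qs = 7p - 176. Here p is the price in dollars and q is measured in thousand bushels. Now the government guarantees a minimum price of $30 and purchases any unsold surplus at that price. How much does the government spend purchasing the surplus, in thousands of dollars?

900

Rearranging demand gives qd = 244 - 8p. In a free market, 244 - 8p = 7p - 176 gives the equilibrium p* = 28, q* = 20.
The floor of 30 is above the equilibrium price 28, so it binds.
At p = 30: qd = 244 - 8·30 = 4 and qs = 7·30 - 176 = 34.
Surplus = qs - qd = 30.
Government expenditure = surplus × support price = 30 × 30 = 900.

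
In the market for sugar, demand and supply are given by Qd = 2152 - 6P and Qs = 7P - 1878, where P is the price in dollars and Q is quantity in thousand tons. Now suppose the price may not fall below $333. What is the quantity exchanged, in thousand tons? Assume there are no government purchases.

154

In a free market, 2152 - 6P = 7P - 1878 gives the equilibrium P* = 310, Q* = 292.
Since 333 > 310, the floor is binding.
At P = 333: Qd = 2152 - 6·333 = 154 and Qs = 7·333 - 1878 = 453.
The quantity actually transacted is the short side, demand: 154.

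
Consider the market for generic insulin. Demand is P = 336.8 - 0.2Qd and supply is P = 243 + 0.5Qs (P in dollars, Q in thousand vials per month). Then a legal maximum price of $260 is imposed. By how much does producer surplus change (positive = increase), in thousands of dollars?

Rearranging demand gives Qd = 1684 - 5P; rearranging supply gives Qs = 2P - 486. In a free market, 1684 - 5P = 2P - 486 gives the equilibrium P* = 310, Q* = 134.
Since 260 < 310, the ceiling is binding.
At P = 260: Qd = 1684 - 5·260 = 384 and Qs = 2·260 - 486 = 34.
Producer surplus without the control is ½ · (310 - 243) · 134 = 4489.
With the ceiling, producers sell 34 units at 260, so PS = ½ · (260 - 243) · 34 = 289.
Change in producer surplus = 289 - 4489 = -4200.

-4200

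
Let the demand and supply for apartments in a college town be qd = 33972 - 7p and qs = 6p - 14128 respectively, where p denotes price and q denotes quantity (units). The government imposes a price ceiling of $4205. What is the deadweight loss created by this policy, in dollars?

Setting quantity demanded equal to quantity supplied, 33972 - 7p = 6p - 14128, gives p* = 3700 and q* = 8072.
Since 4205 is above p* = 3700, the ceiling does not bind and the free-market outcome prevails.
Since the control does not bind, no trades are prevented and deadweight loss is zero.

0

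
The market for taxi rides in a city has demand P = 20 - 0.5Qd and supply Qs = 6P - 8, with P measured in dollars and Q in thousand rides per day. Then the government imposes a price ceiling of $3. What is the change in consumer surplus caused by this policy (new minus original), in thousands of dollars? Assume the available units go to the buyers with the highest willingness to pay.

Rearranging demand gives Qd = 40 - 2P. Setting quantity demanded equal to quantity supplied, 40 - 2P = 6P - 8, gives P* = 6 and Q* = 28.
Because the ceiling (3) lies below the market-clearing price, it is binding.
At P = 3: Qd = 40 - 2·3 = 34 and Qs = 6·3 - 8 = 10.
Consumer surplus without the control is ½ · (20 - 6) · 28 = 196.
With the ceiling, 10 units are sold at 3 (assume they go to the highest-value buyers). The demand price at Q = 10 is 15, so CS = ½ · [(20 - 3) + (15 - 3)] · 10 = 145.
Change in consumer surplus = 145 - 196 = -51.

-51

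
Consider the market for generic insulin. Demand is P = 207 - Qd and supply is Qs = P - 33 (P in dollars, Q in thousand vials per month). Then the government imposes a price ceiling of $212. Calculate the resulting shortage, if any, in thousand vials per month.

Rearranging demand gives Qd = 207 - P. Equilibrium: 207 - P = P - 33, so 240 = 2P and P* = 120, Q* = 87.
Since 212 is above P* = 120, the ceiling does not bind and the free-market outcome prevails.
Since the control does not bind, there is no shortage.

0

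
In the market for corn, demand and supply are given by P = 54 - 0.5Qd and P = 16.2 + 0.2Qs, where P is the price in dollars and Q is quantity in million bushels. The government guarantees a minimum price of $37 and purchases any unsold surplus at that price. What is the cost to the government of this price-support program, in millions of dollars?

Rearranging demand gives Qd = 108 - 2P; rearranging supply gives Qs = 5P - 81. Setting quantity demanded equal to quantity supplied, 108 - 2P = 5P - 81, gives P* = 27 and Q* = 54.
The floor of 37 is above the equilibrium price 27, so it binds.
At P = 37: Qd = 108 - 2·37 = 34 and Qs = 5·37 - 81 = 104.
Surplus = Qs - Qd = 70.
Government expenditure = surplus × support price = 70 × 37 = 2590.

2590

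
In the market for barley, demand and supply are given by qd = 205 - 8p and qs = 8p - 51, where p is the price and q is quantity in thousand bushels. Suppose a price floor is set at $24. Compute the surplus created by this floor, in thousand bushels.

128

Equilibrium: 205 - 8p = 8p - 51, so 256 = 16p and p* = 16, q* = 77.
Because the floor (24) lies above the market-clearing price, it is binding.
At p = 24: qd = 205 - 8·24 = 13 and qs = 8·24 - 51 = 141.
Surplus = qs - qd = 141 - 13 = 128.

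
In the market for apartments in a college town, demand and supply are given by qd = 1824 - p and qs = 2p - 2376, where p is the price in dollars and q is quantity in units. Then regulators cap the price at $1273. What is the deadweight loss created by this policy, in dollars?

48387

Without the control the market clears where 1824 - p = 2p - 2376, i.e. p* = 1400 and q* = 424.
Since 1273 < 1400, the ceiling is binding.
At p = 1273: qd = 1824 - 1273 = 551 and qs = 2·1273 - 2376 = 170.
Quantity traded falls to 170. At q = 170 the demand price is 1824 - 170 = 1654 and the supply price is (2376 + 170)/2 = 1273.
Deadweight loss = ½ · (1654 - 1273) · (424 - 170) = ½ · 381 · 254 = 48387.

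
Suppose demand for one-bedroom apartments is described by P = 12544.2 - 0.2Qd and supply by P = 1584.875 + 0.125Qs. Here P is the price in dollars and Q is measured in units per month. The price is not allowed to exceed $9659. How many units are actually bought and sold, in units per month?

33721

Rearranging demand gives Qd = 62721 - 5P; rearranging supply gives Qs = 8P - 12679. Setting quantity demanded equal to quantity supplied, 62721 - 5P = 8P - 12679, gives P* = 5800 and Q* = 33721.
The ceiling of 9659 is above the equilibrium price 5800, so it is not binding; the market clears at P* = 5800, Q* = 33721.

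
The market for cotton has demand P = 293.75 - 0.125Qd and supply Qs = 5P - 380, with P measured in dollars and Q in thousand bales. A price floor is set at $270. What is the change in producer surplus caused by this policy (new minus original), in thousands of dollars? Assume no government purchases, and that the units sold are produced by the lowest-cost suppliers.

-11640

Rearranging demand gives Qd = 2350 - 8P. Without the control the market clears where 2350 - 8P = 5P - 380, i.e. P* = 210 and Q* = 670.
The floor of 270 is above the equilibrium price 210, so it binds.
At P = 270: Qd = 2350 - 8·270 = 190 and Qs = 5·270 - 380 = 970.
Producer surplus without the control is ½ · (210 - 76) · 670 = 44890.
With the floor, 190 units are sold at 270. The supply price at Q = 190 is 114, so PS = ½ · [(270 - 76) + (270 - 114)] · 190 = 33250.
Change in producer surplus = 33250 - 44890 = -11640.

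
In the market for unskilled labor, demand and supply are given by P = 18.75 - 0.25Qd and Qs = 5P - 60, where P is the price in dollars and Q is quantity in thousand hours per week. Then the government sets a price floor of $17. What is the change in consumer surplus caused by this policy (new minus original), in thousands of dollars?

-22

Rearranging demand gives Qd = 75 - 4P. Without the control the market clears where 75 - 4P = 5P - 60, i.e. P* = 15 and Q* = 15.
The floor of 17 is above the equilibrium price 15, so it binds.
At P = 17: Qd = 75 - 4·17 = 7 and Qs = 5·17 - 60 = 25.
Consumer surplus without the control is ½ · (18.75 - 15) · 15 = 28.125.
With the floor, consumers buy 7 units at 17, so CS = ½ · (18.75 - 17) · 7 = 6.125.
Change in consumer surplus = 6.125 - 28.125 = -22.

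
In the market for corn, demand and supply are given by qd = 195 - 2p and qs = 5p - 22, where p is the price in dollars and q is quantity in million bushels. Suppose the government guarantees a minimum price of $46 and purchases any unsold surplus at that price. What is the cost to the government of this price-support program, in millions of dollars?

Equilibrium: 195 - 2p = 5p - 22, so 217 = 7p and p* = 31, q* = 133.
Because the floor (46) lies above the market-clearing price, it is binding.
At p = 46: qd = 195 - 2·46 = 103 and qs = 5·46 - 22 = 208.
Surplus = qs - qd = 105.
Government expenditure = surplus × support price = 105 × 46 = 4830.

4830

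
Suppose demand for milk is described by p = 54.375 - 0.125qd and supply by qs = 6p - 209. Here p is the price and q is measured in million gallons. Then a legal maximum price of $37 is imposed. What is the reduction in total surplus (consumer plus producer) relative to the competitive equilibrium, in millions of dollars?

425.25

Rearranging demand gives qd = 435 - 8p. Without the control the market clears where 435 - 8p = 6p - 209, i.e. p* = 46 and q* = 67.
The ceiling of 37 is below the equilibrium price 46, so it binds.
At p = 37: qd = 435 - 8·37 = 139 and qs = 6·37 - 209 = 13.
Quantity traded falls to 13. At q = 13 the demand price is (435 - 13)/8 = 52.75 and the supply price is (209 + 13)/6 = 37.
Deadweight loss = ½ · (52.75 - 37) · (67 - 13) = ½ · 15.75 · 54 = 425.25.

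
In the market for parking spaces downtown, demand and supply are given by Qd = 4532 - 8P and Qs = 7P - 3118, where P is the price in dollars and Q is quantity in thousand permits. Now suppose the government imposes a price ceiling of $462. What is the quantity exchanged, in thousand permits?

116

Equilibrium: 4532 - 8P = 7P - 3118, so 7650 = 15P and P* = 510, Q* = 452.
Since 462 < 510, the ceiling is binding.
At P = 462: Qd = 4532 - 8·462 = 836 and Qs = 7·462 - 3118 = 116.
The quantity actually transacted is the short side, supply: 116.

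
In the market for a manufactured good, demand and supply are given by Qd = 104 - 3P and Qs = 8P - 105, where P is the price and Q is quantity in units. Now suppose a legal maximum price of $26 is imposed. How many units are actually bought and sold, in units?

In a free market, 104 - 3P = 8P - 105 gives the equilibrium P* = 19, Q* = 47.
Since 26 is above P* = 19, the ceiling does not bind and the free-market outcome prevails.

47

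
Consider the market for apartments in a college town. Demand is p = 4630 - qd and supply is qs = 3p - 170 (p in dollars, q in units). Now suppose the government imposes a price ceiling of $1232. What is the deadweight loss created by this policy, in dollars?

Rearranging demand gives qd = 4630 - p. Without the control the market clears where 4630 - p = 3p - 170, i.e. p* = 1200 and q* = 3430.
Since 1232 is above p* = 1200, the ceiling does not bind and the free-market outcome prevails.
Since the control does not bind, no trades are prevented and deadweight loss is zero.

0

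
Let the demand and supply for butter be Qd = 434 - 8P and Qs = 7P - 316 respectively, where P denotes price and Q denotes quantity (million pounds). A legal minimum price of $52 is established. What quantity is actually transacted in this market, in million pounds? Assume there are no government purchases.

Without the control the market clears where 434 - 8P = 7P - 316, i.e. P* = 50 and Q* = 34.
Since 52 > 50, the floor is binding.
At P = 52: Qd = 434 - 8·52 = 18 and Qs = 7·52 - 316 = 48.
The quantity actually transacted is the short side, demand: 18.

18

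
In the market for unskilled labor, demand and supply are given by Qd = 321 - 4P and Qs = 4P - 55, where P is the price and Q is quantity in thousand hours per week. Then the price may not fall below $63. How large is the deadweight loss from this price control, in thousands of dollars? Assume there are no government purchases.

1024

Without the control the market clears where 321 - 4P = 4P - 55, i.e. P* = 47 and Q* = 133.
The floor of 63 is above the equilibrium price 47, so it binds.
At P = 63: Qd = 321 - 4·63 = 69 and Qs = 4·63 - 55 = 197.
Quantity traded falls to 69. At Q = 69 the demand price is (321 - 69)/4 = 63 and the supply price is (55 + 69)/4 = 31.
Deadweight loss = ½ · (63 - 31) · (133 - 69) = ½ · 32 · 64 = 1024.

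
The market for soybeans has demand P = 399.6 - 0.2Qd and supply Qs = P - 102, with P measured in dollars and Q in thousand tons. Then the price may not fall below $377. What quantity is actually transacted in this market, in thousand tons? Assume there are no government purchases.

113

Rearranging demand gives Qd = 1998 - 5P. Without the control the market clears where 1998 - 5P = P - 102, i.e. P* = 350 and Q* = 248.
Since 377 > 350, the floor is binding.
At P = 377: Qd = 1998 - 5·377 = 113 and Qs = 377 - 102 = 275.
The quantity actually transacted is the short side, demand: 113.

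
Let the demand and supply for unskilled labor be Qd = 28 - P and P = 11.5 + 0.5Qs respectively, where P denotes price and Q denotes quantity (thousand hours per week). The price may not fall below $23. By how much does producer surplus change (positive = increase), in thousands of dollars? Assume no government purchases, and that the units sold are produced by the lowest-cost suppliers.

21

Rearranging supply gives Qs = 2P - 23. Equilibrium: 28 - P = 2P - 23, so 51 = 3P and P* = 17, Q* = 11.
The floor of 23 is above the equilibrium price 17, so it binds.
At P = 23: Qd = 28 - 23 = 5 and Qs = 2·23 - 23 = 23.
Producer surplus without the control is ½ · (17 - 11.5) · 11 = 30.25.
With the floor, 5 units are sold at 23. The supply price at Q = 5 is 14, so PS = ½ · [(23 - 11.5) + (23 - 14)] · 5 = 51.25.
Change in producer surplus = 51.25 - 30.25 = 21.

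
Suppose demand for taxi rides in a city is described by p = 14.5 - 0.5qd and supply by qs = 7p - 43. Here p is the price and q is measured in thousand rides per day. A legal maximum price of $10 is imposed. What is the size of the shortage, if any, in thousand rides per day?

0

Rearranging demand gives qd = 29 - 2p. Without the control the market clears where 29 - 2p = 7p - 43, i.e. p* = 8 and q* = 13.
Since 10 is above p* = 8, the ceiling does not bind and the free-market outcome prevails.
Since the control does not bind, there is no shortage.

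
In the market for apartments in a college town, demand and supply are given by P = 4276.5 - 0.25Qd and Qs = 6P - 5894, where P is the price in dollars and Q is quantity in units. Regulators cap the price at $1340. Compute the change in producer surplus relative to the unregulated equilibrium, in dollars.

-4824960

Rearranging demand gives Qd = 17106 - 4P. Without the control the market clears where 17106 - 4P = 6P - 5894, i.e. P* = 2300 and Q* = 7906.
The ceiling of 1340 is below the equilibrium price 2300, so it binds.
At P = 1340: Qd = 17106 - 4·1340 = 11746 and Qs = 6·1340 - 5894 = 2146.
Producer surplus without the control is ½ · (2300 - 2947/3) · 7906 = 15626209/3.
With the ceiling, producers sell 2146 units at 1340, so PS = ½ · (1340 - 2947/3) · 2146 = 1151329/3.
Change in producer surplus = 1151329/3 - 15626209/3 = -4824960.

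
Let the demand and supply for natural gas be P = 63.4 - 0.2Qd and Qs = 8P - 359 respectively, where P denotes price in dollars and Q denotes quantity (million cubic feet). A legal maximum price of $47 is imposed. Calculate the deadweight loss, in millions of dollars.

260

Rearranging demand gives Qd = 317 - 5P. Equilibrium: 317 - 5P = 8P - 359, so 676 = 13P and P* = 52, Q* = 57.
The ceiling of 47 is below the equilibrium price 52, so it binds.
At P = 47: Qd = 317 - 5·47 = 82 and Qs = 8·47 - 359 = 17.
Quantity traded falls to 17. At Q = 17 the demand price is (317 - 17)/5 = 60 and the supply price is (359 + 17)/8 = 47.
Deadweight loss = ½ · (60 - 47) · (57 - 17) = ½ · 13 · 40 = 260.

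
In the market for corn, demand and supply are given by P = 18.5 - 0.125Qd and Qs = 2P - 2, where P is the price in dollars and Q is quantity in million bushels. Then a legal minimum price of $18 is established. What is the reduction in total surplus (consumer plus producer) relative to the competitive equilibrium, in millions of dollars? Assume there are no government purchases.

180

Rearranging demand gives Qd = 148 - 8P. Equilibrium: 148 - 8P = 2P - 2, so 150 = 10P and P* = 15, Q* = 28.
The floor of 18 is above the equilibrium price 15, so it binds.
At P = 18: Qd = 148 - 8·18 = 4 and Qs = 2·18 - 2 = 34.
Quantity traded falls to 4. At Q = 4 the demand price is (148 - 4)/8 = 18 and the supply price is (2 + 4)/2 = 3.
Deadweight loss = ½ · (18 - 3) · (28 - 4) = ½ · 15 · 24 = 180.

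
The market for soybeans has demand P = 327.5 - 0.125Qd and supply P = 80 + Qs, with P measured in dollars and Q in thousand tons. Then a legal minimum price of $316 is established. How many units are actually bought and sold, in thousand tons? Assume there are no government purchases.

92

Rearranging demand gives Qd = 2620 - 8P; rearranging supply gives Qs = P - 80. Equilibrium: 2620 - 8P = P - 80, so 2700 = 9P and P* = 300, Q* = 220.
The floor of 316 is above the equilibrium price 300, so it binds.
At P = 316: Qd = 2620 - 8·316 = 92 and Qs = 316 - 80 = 236.
The quantity actually transacted is the short side, demand: 92.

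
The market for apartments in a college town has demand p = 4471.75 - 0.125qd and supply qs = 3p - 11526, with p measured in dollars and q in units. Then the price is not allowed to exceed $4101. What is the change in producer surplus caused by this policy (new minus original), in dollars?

-214024.5

Rearranging demand gives qd = 35774 - 8p. Without the control the market clears where 35774 - 8p = 3p - 11526, i.e. p* = 4300 and q* = 1374.
The ceiling of 4101 is below the equilibrium price 4300, so it binds.
At p = 4101: qd = 35774 - 8·4101 = 2966 and qs = 3·4101 - 11526 = 777.
Producer surplus without the control is ½ · (4300 - 3842) · 1374 = 314646.
With the ceiling, producers sell 777 units at 4101, so PS = ½ · (4101 - 3842) · 777 = 100621.5.
Change in producer surplus = 100621.5 - 314646 = -214024.5.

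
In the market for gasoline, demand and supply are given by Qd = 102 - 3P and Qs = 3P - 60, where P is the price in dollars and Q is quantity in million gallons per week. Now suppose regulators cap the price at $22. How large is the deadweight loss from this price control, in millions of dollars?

75

Equilibrium: 102 - 3P = 3P - 60, so 162 = 6P and P* = 27, Q* = 21.
Since 22 < 27, the ceiling is binding.
At P = 22: Qd = 102 - 3·22 = 36 and Qs = 3·22 - 60 = 6.
Quantity traded falls to 6. At Q = 6 the demand price is (102 - 6)/3 = 32 and the supply price is (60 + 6)/3 = 22.
Deadweight loss = ½ · (32 - 22) · (21 - 6) = ½ · 10 · 15 = 75.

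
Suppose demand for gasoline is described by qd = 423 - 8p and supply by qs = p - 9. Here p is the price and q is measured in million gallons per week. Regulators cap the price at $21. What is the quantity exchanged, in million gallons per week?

Setting quantity demanded equal to quantity supplied, 423 - 8p = p - 9, gives p* = 48 and q* = 39.
Because the ceiling (21) lies below the market-clearing price, it is binding.
At p = 21: qd = 423 - 8·21 = 255 and qs = 21 - 9 = 12.
The quantity actually transacted is the short side, supply: 12.

12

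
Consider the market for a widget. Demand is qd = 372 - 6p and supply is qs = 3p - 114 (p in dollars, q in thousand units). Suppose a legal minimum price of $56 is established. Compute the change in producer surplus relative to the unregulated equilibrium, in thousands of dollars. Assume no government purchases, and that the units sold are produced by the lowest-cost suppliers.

48

Setting quantity demanded equal to quantity supplied, 372 - 6p = 3p - 114, gives p* = 54 and q* = 48.
Because the floor (56) lies above the market-clearing price, it is binding.
At p = 56: qd = 372 - 6·56 = 36 and qs = 3·56 - 114 = 54.
Producer surplus without the control is ½ · (54 - 38) · 48 = 384.
With the floor, 36 units are sold at 56. The supply price at q = 36 is 50, so PS = ½ · [(56 - 38) + (56 - 50)] · 36 = 432.
Change in producer surplus = 432 - 384 = 48.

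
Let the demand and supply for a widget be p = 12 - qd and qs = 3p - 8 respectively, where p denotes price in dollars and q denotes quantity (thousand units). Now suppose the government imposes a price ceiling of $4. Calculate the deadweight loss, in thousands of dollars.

6

Rearranging demand gives qd = 12 - p. In a free market, 12 - p = 3p - 8 gives the equilibrium p* = 5, q* = 7.
The ceiling of 4 is below the equilibrium price 5, so it binds.
At p = 4: qd = 12 - 4 = 8 and qs = 3·4 - 8 = 4.
Quantity traded falls to 4. At q = 4 the demand price is 12 - 4 = 8 and the supply price is (8 + 4)/3 = 4.
Deadweight loss = ½ · (8 - 4) · (7 - 4) = ½ · 4 · 3 = 6.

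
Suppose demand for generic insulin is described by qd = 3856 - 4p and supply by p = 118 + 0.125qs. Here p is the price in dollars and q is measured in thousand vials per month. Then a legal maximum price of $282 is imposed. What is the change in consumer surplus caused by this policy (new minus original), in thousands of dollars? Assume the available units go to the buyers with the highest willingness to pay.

43424

Rearranging supply gives qs = 8p - 944. Equilibrium: 3856 - 4p = 8p - 944, so 4800 = 12p and p* = 400, q* = 2256.
The ceiling of 282 is below the equilibrium price 400, so it binds.
At p = 282: qd = 3856 - 4·282 = 2728 and qs = 8·282 - 944 = 1312.
Consumer surplus without the control is ½ · (964 - 400) · 2256 = 636192.
With the ceiling, 1312 units are sold at 282 (assume they go to the highest-value buyers). The demand price at q = 1312 is 636, so CS = ½ · [(964 - 282) + (636 - 282)] · 1312 = 679616.
Change in consumer surplus = 679616 - 636192 = 43424.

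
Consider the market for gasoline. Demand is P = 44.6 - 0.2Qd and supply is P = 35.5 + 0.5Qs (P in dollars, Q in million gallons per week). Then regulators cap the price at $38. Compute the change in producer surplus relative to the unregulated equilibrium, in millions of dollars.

-36

Rearranging demand gives Qd = 223 - 5P; rearranging supply gives Qs = 2P - 71. Setting quantity demanded equal to quantity supplied, 223 - 5P = 2P - 71, gives P* = 42 and Q* = 13.
Since 38 < 42, the ceiling is binding.
At P = 38: Qd = 223 - 5·38 = 33 and Qs = 2·38 - 71 = 5.
Producer surplus without the control is ½ · (42 - 35.5) · 13 = 42.25.
With the ceiling, producers sell 5 units at 38, so PS = ½ · (38 - 35.5) · 5 = 6.25.
Change in producer surplus = 6.25 - 42.25 = -36.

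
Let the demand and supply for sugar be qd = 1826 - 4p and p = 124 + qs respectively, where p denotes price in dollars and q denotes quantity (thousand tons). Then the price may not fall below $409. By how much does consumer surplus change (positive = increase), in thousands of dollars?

Rearranging supply gives qs = p - 124. Without the control the market clears where 1826 - 4p = p - 124, i.e. p* = 390 and q* = 266.
Because the floor (409) lies above the market-clearing price, it is binding.
At p = 409: qd = 1826 - 4·409 = 190 and qs = 409 - 124 = 285.
Consumer surplus without the control is ½ · (456.5 - 390) · 266 = 8844.5.
With the floor, consumers buy 190 units at 409, so CS = ½ · (456.5 - 409) · 190 = 4512.5.
Change in consumer surplus = 4512.5 - 8844.5 = -4332.

-4332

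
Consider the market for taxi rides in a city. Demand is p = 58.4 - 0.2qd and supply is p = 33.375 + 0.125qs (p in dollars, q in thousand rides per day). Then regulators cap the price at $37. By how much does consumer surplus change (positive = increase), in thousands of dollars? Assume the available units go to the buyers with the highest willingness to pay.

Rearranging demand gives qd = 292 - 5p; rearranging supply gives qs = 8p - 267. In a free market, 292 - 5p = 8p - 267 gives the equilibrium p* = 43, q* = 77.
The ceiling of 37 is below the equilibrium price 43, so it binds.
At p = 37: qd = 292 - 5·37 = 107 and qs = 8·37 - 267 = 29.
Consumer surplus without the control is ½ · (58.4 - 43) · 77 = 592.9.
With the ceiling, 29 units are sold at 37 (assume they go to the highest-value buyers). The demand price at q = 29 is 52.6, so CS = ½ · [(58.4 - 37) + (52.6 - 37)] · 29 = 536.5.
Change in consumer surplus = 536.5 - 592.9 = -56.4.

-56.4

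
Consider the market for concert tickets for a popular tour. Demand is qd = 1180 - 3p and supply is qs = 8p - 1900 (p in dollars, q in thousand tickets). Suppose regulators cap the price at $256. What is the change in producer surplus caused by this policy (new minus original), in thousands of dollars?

Without the control the market clears where 1180 - 3p = 8p - 1900, i.e. p* = 280 and q* = 340.
Because the ceiling (256) lies below the market-clearing price, it is binding.
At p = 256: qd = 1180 - 3·256 = 412 and qs = 8·256 - 1900 = 148.
Producer surplus without the control is ½ · (280 - 237.5) · 340 = 7225.
With the ceiling, producers sell 148 units at 256, so PS = ½ · (256 - 237.5) · 148 = 1369.
Change in producer surplus = 1369 - 7225 = -5856.

-5856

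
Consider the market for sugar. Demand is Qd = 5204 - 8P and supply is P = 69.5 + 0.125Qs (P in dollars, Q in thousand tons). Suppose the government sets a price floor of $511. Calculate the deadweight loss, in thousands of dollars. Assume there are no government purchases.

Rearranging supply gives Qs = 8P - 556. Setting quantity demanded equal to quantity supplied, 5204 - 8P = 8P - 556, gives P* = 360 and Q* = 2324.
Because the floor (511) lies above the market-clearing price, it is binding.
At P = 511: Qd = 5204 - 8·511 = 1116 and Qs = 8·511 - 556 = 3532.
Quantity traded falls to 1116. At Q = 1116 the demand price is (5204 - 1116)/8 = 511 and the supply price is (556 + 1116)/8 = 209.
Deadweight loss = ½ · (511 - 209) · (2324 - 1116) = ½ · 302 · 1208 = 182408.

182408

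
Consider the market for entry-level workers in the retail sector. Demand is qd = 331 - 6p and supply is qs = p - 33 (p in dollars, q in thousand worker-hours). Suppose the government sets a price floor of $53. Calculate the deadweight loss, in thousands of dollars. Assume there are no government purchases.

In a free market, 331 - 6p = p - 33 gives the equilibrium p* = 52, q* = 19.
The floor of 53 is above the equilibrium price 52, so it binds.
At p = 53: qd = 331 - 6·53 = 13 and qs = 53 - 33 = 20.
Quantity traded falls to 13. At q = 13 the demand price is (331 - 13)/6 = 53 and the supply price is 33 + 13 = 46.
Deadweight loss = ½ · (53 - 46) · (19 - 13) = ½ · 7 · 6 = 21.

21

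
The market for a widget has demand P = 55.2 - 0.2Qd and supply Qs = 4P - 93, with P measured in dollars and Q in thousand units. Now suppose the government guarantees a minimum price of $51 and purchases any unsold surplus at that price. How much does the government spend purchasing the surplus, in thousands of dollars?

4590

Rearranging demand gives Qd = 276 - 5P. Equilibrium: 276 - 5P = 4P - 93, so 369 = 9P and P* = 41, Q* = 71.
Because the floor (51) lies above the market-clearing price, it is binding.
At P = 51: Qd = 276 - 5·51 = 21 and Qs = 4·51 - 93 = 111.
Surplus = Qs - Qd = 90.
Government expenditure = surplus × support price = 90 × 51 = 4590.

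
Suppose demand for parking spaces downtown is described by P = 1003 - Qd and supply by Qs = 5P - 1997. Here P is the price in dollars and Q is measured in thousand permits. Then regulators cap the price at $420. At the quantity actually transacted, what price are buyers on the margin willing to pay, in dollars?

Rearranging demand gives Qd = 1003 - P. Without the control the market clears where 1003 - P = 5P - 1997, i.e. P* = 500 and Q* = 503.
Since 420 < 500, the ceiling is binding.
At P = 420: Qd = 1003 - 420 = 583 and Qs = 5·420 - 1997 = 103.
Only 103 units reach the market. On the demand curve, the marginal buyer's willingness to pay at Q = 103 is (1003 - 103) = 900.

900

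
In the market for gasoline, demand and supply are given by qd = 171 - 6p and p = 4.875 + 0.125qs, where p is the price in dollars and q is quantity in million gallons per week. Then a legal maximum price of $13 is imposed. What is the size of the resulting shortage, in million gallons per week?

Rearranging supply gives qs = 8p - 39. Equilibrium: 171 - 6p = 8p - 39, so 210 = 14p and p* = 15, q* = 81.
Since 13 < 15, the ceiling is binding.
At p = 13: qd = 171 - 6·13 = 93 and qs = 8·13 - 39 = 65.
Shortage = qd - qs = 93 - 65 = 28.

28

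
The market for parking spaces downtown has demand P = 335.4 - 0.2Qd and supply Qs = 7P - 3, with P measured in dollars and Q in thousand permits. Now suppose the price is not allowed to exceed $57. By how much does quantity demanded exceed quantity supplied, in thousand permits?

996

Rearranging demand gives Qd = 1677 - 5P. Setting quantity demanded equal to quantity supplied, 1677 - 5P = 7P - 3, gives P* = 140 and Q* = 977.
Because the ceiling (57) lies below the market-clearing price, it is binding.
At P = 57: Qd = 1677 - 5·57 = 1392 and Qs = 7·57 - 3 = 396.
Shortage = Qd - Qs = 1392 - 396 = 996.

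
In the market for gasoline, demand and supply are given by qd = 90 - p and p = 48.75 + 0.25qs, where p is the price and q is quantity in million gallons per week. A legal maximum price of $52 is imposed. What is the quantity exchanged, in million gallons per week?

13

Rearranging supply gives qs = 4p - 195. Setting quantity demanded equal to quantity supplied, 90 - p = 4p - 195, gives p* = 57 and q* = 33.
Since 52 < 57, the ceiling is binding.
At p = 52: qd = 90 - 52 = 38 and qs = 4·52 - 195 = 13.
The quantity actually transacted is the short side, supply: 13.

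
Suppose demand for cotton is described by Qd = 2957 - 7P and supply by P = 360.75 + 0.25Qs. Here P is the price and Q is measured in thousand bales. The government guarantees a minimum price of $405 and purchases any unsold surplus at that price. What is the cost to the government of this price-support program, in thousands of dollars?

22275

Rearranging supply gives Qs = 4P - 1443. Without the control the market clears where 2957 - 7P = 4P - 1443, i.e. P* = 400 and Q* = 157.
Because the floor (405) lies above the market-clearing price, it is binding.
At P = 405: Qd = 2957 - 7·405 = 122 and Qs = 4·405 - 1443 = 177.
Surplus = Qs - Qd = 55.
Government expenditure = surplus × support price = 55 × 405 = 22275.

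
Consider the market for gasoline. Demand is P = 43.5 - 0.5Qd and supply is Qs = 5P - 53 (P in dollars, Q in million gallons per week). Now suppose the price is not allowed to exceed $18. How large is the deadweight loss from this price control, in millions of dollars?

Rearranging demand gives Qd = 87 - 2P. Setting quantity demanded equal to quantity supplied, 87 - 2P = 5P - 53, gives P* = 20 and Q* = 47.
Because the ceiling (18) lies below the market-clearing price, it is binding.
At P = 18: Qd = 87 - 2·18 = 51 and Qs = 5·18 - 53 = 37.
Quantity traded falls to 37. At Q = 37 the demand price is (87 - 37)/2 = 25 and the supply price is (53 + 37)/5 = 18.
Deadweight loss = ½ · (25 - 18) · (47 - 37) = ½ · 7 · 10 = 35.

35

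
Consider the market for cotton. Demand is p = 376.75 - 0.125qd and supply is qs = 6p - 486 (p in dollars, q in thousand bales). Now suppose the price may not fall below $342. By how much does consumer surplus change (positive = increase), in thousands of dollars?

Rearranging demand gives qd = 3014 - 8p. Equilibrium: 3014 - 8p = 6p - 486, so 3500 = 14p and p* = 250, q* = 1014.
The floor of 342 is above the equilibrium price 250, so it binds.
At p = 342: qd = 3014 - 8·342 = 278 and qs = 6·342 - 486 = 1566.
Consumer surplus without the control is ½ · (376.75 - 250) · 1014 = 64262.25.
With the floor, consumers buy 278 units at 342, so CS = ½ · (376.75 - 342) · 278 = 4830.25.
Change in consumer surplus = 4830.25 - 64262.25 = -59432.

-59432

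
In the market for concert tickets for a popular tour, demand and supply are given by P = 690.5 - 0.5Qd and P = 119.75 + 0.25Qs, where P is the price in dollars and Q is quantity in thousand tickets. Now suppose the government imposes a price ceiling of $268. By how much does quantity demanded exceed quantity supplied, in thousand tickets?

Rearranging demand gives Qd = 1381 - 2P; rearranging supply gives Qs = 4P - 479. Equilibrium: 1381 - 2P = 4P - 479, so 1860 = 6P and P* = 310, Q* = 761.
Since 268 < 310, the ceiling is binding.
At P = 268: Qd = 1381 - 2·268 = 845 and Qs = 4·268 - 479 = 593.
Shortage = Qd - Qs = 845 - 593 = 252.

252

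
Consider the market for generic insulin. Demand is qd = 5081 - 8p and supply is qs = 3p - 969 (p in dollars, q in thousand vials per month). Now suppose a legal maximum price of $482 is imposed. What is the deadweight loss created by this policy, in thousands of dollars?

9537

Without the control the market clears where 5081 - 8p = 3p - 969, i.e. p* = 550 and q* = 681.
The ceiling of 482 is below the equilibrium price 550, so it binds.
At p = 482: qd = 5081 - 8·482 = 1225 and qs = 3·482 - 969 = 477.
Quantity traded falls to 477. At q = 477 the demand price is (5081 - 477)/8 = 575.5 and the supply price is (969 + 477)/3 = 482.
Deadweight loss = ½ · (575.5 - 482) · (681 - 477) = ½ · 93.5 · 204 = 9537.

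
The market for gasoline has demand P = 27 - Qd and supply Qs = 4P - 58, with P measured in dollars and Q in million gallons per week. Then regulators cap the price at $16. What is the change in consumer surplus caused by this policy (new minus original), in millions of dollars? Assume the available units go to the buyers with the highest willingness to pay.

Rearranging demand gives Qd = 27 - P. In a free market, 27 - P = 4P - 58 gives the equilibrium P* = 17, Q* = 10.
The ceiling of 16 is below the equilibrium price 17, so it binds.
At P = 16: Qd = 27 - 16 = 11 and Qs = 4·16 - 58 = 6.
Consumer surplus without the control is ½ · (27 - 17) · 10 = 50.
With the ceiling, 6 units are sold at 16 (assume they go to the highest-value buyers). The demand price at Q = 6 is 21, so CS = ½ · [(27 - 16) + (21 - 16)] · 6 = 48.
Change in consumer surplus = 48 - 50 = -2.

-2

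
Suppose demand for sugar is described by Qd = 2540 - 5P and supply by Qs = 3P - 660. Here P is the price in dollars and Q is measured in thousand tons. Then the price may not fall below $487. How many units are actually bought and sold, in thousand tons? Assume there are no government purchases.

Equilibrium: 2540 - 5P = 3P - 660, so 3200 = 8P and P* = 400, Q* = 540.
The floor of 487 is above the equilibrium price 400, so it binds.
At P = 487: Qd = 2540 - 5·487 = 105 and Qs = 3·487 - 660 = 801.
The quantity actually transacted is the short side, demand: 105.

105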